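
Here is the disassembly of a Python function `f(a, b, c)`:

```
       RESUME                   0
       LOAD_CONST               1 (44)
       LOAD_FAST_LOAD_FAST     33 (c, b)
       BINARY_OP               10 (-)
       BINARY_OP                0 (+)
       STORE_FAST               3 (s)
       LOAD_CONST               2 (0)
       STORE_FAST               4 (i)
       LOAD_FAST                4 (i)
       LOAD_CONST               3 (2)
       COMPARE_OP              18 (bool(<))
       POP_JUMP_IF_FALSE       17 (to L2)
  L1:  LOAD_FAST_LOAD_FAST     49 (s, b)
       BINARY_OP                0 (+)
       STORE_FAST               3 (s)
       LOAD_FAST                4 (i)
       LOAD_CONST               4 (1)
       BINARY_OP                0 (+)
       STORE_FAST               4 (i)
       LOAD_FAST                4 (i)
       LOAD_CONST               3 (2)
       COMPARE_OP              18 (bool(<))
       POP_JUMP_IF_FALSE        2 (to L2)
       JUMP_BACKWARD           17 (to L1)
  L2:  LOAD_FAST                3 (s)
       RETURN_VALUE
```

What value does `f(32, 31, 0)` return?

75

LOAD_CONST → push 44. Stack: [44]
LOAD_FAST_LOAD_FAST c,b → push 0,31. Stack: [44, 0, 31]
BINARY_OP - → 0 - 31 = -31. Stack: [44, -31]
BINARY_OP + → 44 + -31 = 13. Stack: [13]
STORE_FAST s → s=13. Stack: []
LOAD_CONST → push 0. Stack: [0]
STORE_FAST i → i=0. Stack: []
LOAD_FAST i → push 0. Stack: [0]
LOAD_CONST → push 2. Stack: [0, 2]
COMPARE_OP bool(<) → 0 vs 2 = True. Stack: [True]
POP_JUMP_IF_FALSE → pop True; no jump. Stack: []
LOAD_FAST_LOAD_FAST s,b → push 13,31. Stack: [13, 31]
BINARY_OP + → 13 + 31 = 44. Stack: [44]
STORE_FAST s → s=44. Stack: []
LOAD_FAST i → push 0. Stack: [0]
LOAD_CONST → push 1. Stack: [0, 1]
BINARY_OP + → 0 + 1 = 1. Stack: [1]
STORE_FAST i → i=1. Stack: []
LOAD_FAST i → push 1. Stack: [1]
LOAD_CONST → push 2. Stack: [1, 2]
COMPARE_OP bool(<) → 1 vs 2 = True. Stack: [True]
POP_JUMP_IF_FALSE → pop True; no jump. Stack: []
LOAD_FAST_LOAD_FAST s,b → push 44,31. Stack: [44, 31]
BINARY_OP + → 44 + 31 = 75. Stack: [75]
STORE_FAST s → s=75. Stack: []
LOAD_FAST i → push 1. Stack: [1]
LOAD_CONST → push 1. Stack: [1, 1]
BINARY_OP + → 1 + 1 = 2. Stack: [2]
STORE_FAST i → i=2. Stack: []
LOAD_FAST i → push 2. Stack: [2]
LOAD_CONST → push 2. Stack: [2, 2]
COMPARE_OP bool(<) → 2 vs 2 = False. Stack: [False]
POP_JUMP_IF_FALSE → pop False; jump. Stack: []
LOAD_FAST s → push 75. Stack: [75]
RETURN_VALUE → return 75.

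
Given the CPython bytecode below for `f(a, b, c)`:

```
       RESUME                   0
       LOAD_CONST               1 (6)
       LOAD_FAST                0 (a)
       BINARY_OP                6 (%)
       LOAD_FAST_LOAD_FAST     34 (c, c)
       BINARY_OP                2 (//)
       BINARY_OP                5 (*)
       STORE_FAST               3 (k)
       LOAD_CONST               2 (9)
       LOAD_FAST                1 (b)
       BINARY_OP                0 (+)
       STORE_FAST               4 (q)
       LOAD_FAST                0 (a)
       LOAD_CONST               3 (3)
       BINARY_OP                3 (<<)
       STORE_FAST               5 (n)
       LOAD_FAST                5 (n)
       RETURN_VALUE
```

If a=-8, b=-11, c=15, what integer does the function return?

-64

LOAD_CONST → push 6. Stack: [6]
LOAD_FAST a → push -8. Stack: [6, -8]
BINARY_OP % → 6 % -8 = -2. Stack: [-2]
LOAD_FAST_LOAD_FAST c,c → push 15,15. Stack: [-2, 15, 15]
BINARY_OP // → 15 // 15 = 1. Stack: [-2, 1]
BINARY_OP * → -2 * 1 = -2. Stack: [-2]
STORE_FAST k → k=-2. Stack: []
LOAD_CONST → push 9. Stack: [9]
LOAD_FAST b → push -11. Stack: [9, -11]
BINARY_OP + → 9 + -11 = -2. Stack: [-2]
STORE_FAST q → q=-2. Stack: []
LOAD_FAST a → push -8. Stack: [-8]
LOAD_CONST → push 3. Stack: [-8, 3]
BINARY_OP << → -8 << 3 = -64. Stack: [-64]
STORE_FAST n → n=-64. Stack: []
LOAD_FAST n → push -64. Stack: [-64]
RETURN_VALUE → return -64.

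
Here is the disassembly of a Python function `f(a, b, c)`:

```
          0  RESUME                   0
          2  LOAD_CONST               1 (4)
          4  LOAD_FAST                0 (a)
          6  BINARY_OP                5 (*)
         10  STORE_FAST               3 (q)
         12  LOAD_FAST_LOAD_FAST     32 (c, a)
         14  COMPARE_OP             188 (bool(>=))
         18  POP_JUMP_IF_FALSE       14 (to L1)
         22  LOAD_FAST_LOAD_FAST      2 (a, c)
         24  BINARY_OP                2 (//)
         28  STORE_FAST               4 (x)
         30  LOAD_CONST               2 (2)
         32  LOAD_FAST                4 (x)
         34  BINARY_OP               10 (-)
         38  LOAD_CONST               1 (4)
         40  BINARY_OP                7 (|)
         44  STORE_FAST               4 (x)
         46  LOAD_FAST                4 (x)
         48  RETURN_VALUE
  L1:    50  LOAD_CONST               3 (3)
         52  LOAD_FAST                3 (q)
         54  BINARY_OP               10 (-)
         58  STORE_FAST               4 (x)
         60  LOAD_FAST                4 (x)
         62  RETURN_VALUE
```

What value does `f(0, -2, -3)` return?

3

LOAD_CONST → push 4. Stack: [4]
LOAD_FAST a → push 0. Stack: [4, 0]
BINARY_OP * → 4 * 0 = 0. Stack: [0]
STORE_FAST q → q=0. Stack: []
LOAD_FAST_LOAD_FAST c,a → push -3,0. Stack: [-3, 0]
COMPARE_OP bool(>=) → -3 vs 0 = False. Stack: [False]
POP_JUMP_IF_FALSE → pop False; jump. Stack: []
LOAD_CONST → push 3. Stack: [3]
LOAD_FAST q → push 0. Stack: [3, 0]
BINARY_OP - → 3 - 0 = 3. Stack: [3]
STORE_FAST x → x=3. Stack: []
LOAD_FAST x → push 3. Stack: [3]
RETURN_VALUE → return 3.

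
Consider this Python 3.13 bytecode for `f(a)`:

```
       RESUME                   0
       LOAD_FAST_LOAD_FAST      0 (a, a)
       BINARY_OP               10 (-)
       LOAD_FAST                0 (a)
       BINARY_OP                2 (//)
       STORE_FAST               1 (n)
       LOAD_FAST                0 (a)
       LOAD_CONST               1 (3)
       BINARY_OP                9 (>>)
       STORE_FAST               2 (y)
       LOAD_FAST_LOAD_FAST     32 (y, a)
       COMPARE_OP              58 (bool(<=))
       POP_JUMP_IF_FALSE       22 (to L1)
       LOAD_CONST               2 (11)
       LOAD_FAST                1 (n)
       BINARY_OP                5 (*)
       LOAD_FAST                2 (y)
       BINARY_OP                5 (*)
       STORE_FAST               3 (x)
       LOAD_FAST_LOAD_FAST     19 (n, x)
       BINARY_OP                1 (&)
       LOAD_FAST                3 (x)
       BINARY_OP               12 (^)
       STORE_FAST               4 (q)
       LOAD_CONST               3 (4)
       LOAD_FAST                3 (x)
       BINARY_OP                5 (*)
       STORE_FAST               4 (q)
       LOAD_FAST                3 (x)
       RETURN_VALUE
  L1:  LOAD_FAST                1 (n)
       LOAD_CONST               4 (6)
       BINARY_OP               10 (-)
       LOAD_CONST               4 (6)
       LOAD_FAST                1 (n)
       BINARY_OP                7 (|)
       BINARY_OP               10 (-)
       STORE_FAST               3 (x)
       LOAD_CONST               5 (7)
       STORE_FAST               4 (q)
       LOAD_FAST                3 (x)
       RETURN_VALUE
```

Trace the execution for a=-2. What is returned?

LOAD_FAST_LOAD_FAST a,a → push -2,-2. Stack: [-2, -2]
BINARY_OP - → -2 - -2 = 0. Stack: [0]
LOAD_FAST a → push -2. Stack: [0, -2]
BINARY_OP // → 0 // -2 = 0. Stack: [0]
STORE_FAST n → n=0. Stack: []
LOAD_FAST a → push -2. Stack: [-2]
LOAD_CONST → push 3. Stack: [-2, 3]
BINARY_OP >> → -2 >> 3 = -1. Stack: [-1]
STORE_FAST y → y=-1. Stack: []
LOAD_FAST_LOAD_FAST y,a → push -1,-2. Stack: [-1, -2]
COMPARE_OP bool(<=) → -1 vs -2 = False. Stack: [False]
POP_JUMP_IF_FALSE → pop False; jump. Stack: []
LOAD_FAST n → push 0. Stack: [0]
LOAD_CONST → push 6. Stack: [0, 6]
BINARY_OP - → 0 - 6 = -6. Stack: [-6]
LOAD_CONST → push 6. Stack: [-6, 6]
LOAD_FAST n → push 0. Stack: [-6, 6, 0]
BINARY_OP | → 6 | 0 = 6. Stack: [-6, 6]
BINARY_OP - → -6 - 6 = -12. Stack: [-12]
STORE_FAST x → x=-12. Stack: []
LOAD_CONST → push 7. Stack: [7]
STORE_FAST q → q=7. Stack: []
LOAD_FAST x → push -12. Stack: [-12]
RETURN_VALUE → return -12.

-12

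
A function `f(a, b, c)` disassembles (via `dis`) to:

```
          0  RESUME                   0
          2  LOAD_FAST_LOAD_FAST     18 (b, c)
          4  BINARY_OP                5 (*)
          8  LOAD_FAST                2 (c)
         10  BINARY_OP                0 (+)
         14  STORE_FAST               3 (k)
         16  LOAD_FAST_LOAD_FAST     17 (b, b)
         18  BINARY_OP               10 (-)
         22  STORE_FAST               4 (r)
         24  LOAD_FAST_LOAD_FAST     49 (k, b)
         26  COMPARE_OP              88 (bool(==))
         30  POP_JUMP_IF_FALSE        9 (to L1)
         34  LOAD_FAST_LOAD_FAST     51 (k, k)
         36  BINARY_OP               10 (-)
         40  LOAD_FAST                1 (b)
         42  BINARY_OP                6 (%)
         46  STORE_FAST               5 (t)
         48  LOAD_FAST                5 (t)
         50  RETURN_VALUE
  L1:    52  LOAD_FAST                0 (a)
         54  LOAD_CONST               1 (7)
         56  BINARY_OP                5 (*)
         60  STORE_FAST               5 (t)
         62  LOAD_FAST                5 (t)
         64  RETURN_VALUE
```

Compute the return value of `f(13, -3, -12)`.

91

LOAD_FAST_LOAD_FAST b,c → push -3,-12. Stack: [-3, -12]
BINARY_OP * → -3 * -12 = 36. Stack: [36]
LOAD_FAST c → push -12. Stack: [36, -12]
BINARY_OP + → 36 + -12 = 24. Stack: [24]
STORE_FAST k → k=24. Stack: []
LOAD_FAST_LOAD_FAST b,b → push -3,-3. Stack: [-3, -3]
BINARY_OP - → -3 - -3 = 0. Stack: [0]
STORE_FAST r → r=0. Stack: []
LOAD_FAST_LOAD_FAST k,b → push 24,-3. Stack: [24, -3]
COMPARE_OP bool(==) → 24 vs -3 = False. Stack: [False]
POP_JUMP_IF_FALSE → pop False; jump. Stack: []
LOAD_FAST a → push 13. Stack: [13]
LOAD_CONST → push 7. Stack: [13, 7]
BINARY_OP * → 13 * 7 = 91. Stack: [91]
STORE_FAST t → t=91. Stack: []
LOAD_FAST t → push 91. Stack: [91]
RETURN_VALUE → return 91.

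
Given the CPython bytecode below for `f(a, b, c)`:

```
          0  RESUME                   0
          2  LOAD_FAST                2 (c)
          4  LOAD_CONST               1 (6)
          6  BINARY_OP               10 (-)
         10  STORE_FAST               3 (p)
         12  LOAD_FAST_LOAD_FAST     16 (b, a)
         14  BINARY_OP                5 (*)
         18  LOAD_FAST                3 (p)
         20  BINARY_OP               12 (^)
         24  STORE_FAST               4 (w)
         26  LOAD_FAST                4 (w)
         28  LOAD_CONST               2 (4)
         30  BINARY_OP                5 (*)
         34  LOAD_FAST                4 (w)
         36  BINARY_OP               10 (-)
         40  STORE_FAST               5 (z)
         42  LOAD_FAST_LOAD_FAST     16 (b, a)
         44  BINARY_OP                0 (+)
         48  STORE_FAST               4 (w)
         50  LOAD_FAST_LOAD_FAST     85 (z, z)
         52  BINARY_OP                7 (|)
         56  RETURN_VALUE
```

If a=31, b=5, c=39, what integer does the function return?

558

LOAD_FAST c → push 39. Stack: [39]
LOAD_CONST → push 6. Stack: [39, 6]
BINARY_OP - → 39 - 6 = 33. Stack: [33]
STORE_FAST p → p=33. Stack: []
LOAD_FAST_LOAD_FAST b,a → push 5,31. Stack: [5, 31]
BINARY_OP * → 5 * 31 = 155. Stack: [155]
LOAD_FAST p → push 33. Stack: [155, 33]
BINARY_OP ^ → 155 ^ 33 = 186. Stack: [186]
STORE_FAST w → w=186. Stack: []
LOAD_FAST w → push 186. Stack: [186]
LOAD_CONST → push 4. Stack: [186, 4]
BINARY_OP * → 186 * 4 = 744. Stack: [744]
LOAD_FAST w → push 186. Stack: [744, 186]
BINARY_OP - → 744 - 186 = 558. Stack: [558]
STORE_FAST z → z=558. Stack: []
LOAD_FAST_LOAD_FAST b,a → push 5,31. Stack: [5, 31]
BINARY_OP + → 5 + 31 = 36. Stack: [36]
STORE_FAST w → w=36. Stack: []
LOAD_FAST_LOAD_FAST z,z → push 558,558. Stack: [558, 558]
BINARY_OP | → 558 | 558 = 558. Stack: [558]
RETURN_VALUE → return 558.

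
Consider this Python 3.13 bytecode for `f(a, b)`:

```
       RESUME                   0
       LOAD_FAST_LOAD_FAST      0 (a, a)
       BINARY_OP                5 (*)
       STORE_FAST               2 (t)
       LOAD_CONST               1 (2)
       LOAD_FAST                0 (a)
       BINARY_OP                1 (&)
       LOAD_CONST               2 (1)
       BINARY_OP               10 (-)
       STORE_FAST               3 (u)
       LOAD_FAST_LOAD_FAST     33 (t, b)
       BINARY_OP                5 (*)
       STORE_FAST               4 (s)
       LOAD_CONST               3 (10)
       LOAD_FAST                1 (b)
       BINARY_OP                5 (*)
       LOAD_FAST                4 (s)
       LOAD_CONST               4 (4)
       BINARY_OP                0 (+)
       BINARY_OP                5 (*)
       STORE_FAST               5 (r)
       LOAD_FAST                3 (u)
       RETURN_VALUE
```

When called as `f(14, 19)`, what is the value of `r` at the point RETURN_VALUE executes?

708320

LOAD_FAST_LOAD_FAST a,a → push 14,14. Stack: [14, 14]
BINARY_OP * → 14 * 14 = 196. Stack: [196]
STORE_FAST t → t=196. Stack: []
LOAD_CONST → push 2. Stack: [2]
LOAD_FAST a → push 14. Stack: [2, 14]
BINARY_OP & → 2 & 14 = 2. Stack: [2]
LOAD_CONST → push 1. Stack: [2, 1]
BINARY_OP - → 2 - 1 = 1. Stack: [1]
STORE_FAST u → u=1. Stack: []
LOAD_FAST_LOAD_FAST t,b → push 196,19. Stack: [196, 19]
BINARY_OP * → 196 * 19 = 3724. Stack: [3724]
STORE_FAST s → s=3724. Stack: []
LOAD_CONST → push 10. Stack: [10]
LOAD_FAST b → push 19. Stack: [10, 19]
BINARY_OP * → 10 * 19 = 190. Stack: [190]
LOAD_FAST s → push 3724. Stack: [190, 3724]
LOAD_CONST → push 4. Stack: [190, 3724, 4]
BINARY_OP + → 3724 + 4 = 3728. Stack: [190, 3728]
BINARY_OP * → 190 * 3728 = 708320. Stack: [708320]
STORE_FAST r → r=708320. Stack: []
LOAD_FAST u → push 1. Stack: [1]
RETURN_VALUE → return 1.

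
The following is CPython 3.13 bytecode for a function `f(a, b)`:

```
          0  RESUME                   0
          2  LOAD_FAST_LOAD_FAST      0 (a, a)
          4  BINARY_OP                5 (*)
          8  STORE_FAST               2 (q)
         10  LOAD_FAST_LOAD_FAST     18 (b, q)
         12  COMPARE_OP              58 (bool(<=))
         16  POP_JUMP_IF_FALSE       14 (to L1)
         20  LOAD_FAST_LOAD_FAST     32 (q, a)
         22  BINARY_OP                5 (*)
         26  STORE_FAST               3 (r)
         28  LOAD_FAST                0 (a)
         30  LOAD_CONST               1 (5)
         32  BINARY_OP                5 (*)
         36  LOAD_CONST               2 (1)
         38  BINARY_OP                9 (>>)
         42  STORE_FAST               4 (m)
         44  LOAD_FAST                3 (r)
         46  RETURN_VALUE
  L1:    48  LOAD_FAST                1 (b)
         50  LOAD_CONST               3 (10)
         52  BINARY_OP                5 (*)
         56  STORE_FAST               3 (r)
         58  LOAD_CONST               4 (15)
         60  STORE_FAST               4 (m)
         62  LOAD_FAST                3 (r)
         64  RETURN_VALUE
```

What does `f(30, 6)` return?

LOAD_FAST_LOAD_FAST a,a → push 30,30. Stack: [30, 30]
BINARY_OP * → 30 * 30 = 900. Stack: [900]
STORE_FAST q → q=900. Stack: []
LOAD_FAST_LOAD_FAST b,q → push 6,900. Stack: [6, 900]
COMPARE_OP bool(<=) → 6 vs 900 = True. Stack: [True]
POP_JUMP_IF_FALSE → pop True; no jump. Stack: []
LOAD_FAST_LOAD_FAST q,a → push 900,30. Stack: [900, 30]
BINARY_OP * → 900 * 30 = 27000. Stack: [27000]
STORE_FAST r → r=27000. Stack: []
LOAD_FAST a → push 30. Stack: [30]
LOAD_CONST → push 5. Stack: [30, 5]
BINARY_OP * → 30 * 5 = 150. Stack: [150]
LOAD_CONST → push 1. Stack: [150, 1]
BINARY_OP >> → 150 >> 1 = 75. Stack: [75]
STORE_FAST m → m=75. Stack: []
LOAD_FAST r → push 27000. Stack: [27000]
RETURN_VALUE → return 27000.

27000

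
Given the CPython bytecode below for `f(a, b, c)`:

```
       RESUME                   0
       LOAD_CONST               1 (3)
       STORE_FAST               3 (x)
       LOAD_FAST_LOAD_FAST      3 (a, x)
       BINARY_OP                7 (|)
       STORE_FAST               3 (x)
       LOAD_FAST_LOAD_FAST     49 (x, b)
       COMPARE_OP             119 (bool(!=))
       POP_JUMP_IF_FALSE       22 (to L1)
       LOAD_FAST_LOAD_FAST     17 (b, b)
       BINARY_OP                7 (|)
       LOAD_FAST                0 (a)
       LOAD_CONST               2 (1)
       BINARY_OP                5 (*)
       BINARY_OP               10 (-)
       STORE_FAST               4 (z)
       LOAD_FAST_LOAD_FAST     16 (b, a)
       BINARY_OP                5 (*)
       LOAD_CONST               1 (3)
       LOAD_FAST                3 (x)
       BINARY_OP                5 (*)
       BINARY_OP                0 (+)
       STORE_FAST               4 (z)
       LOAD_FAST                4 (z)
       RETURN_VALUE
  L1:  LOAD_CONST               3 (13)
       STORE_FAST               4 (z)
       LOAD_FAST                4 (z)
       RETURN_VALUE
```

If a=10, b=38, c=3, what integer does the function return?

413

LOAD_CONST → push 3. Stack: [3]
STORE_FAST x → x=3. Stack: []
LOAD_FAST_LOAD_FAST a,x → push 10,3. Stack: [10, 3]
BINARY_OP | → 10 | 3 = 11. Stack: [11]
STORE_FAST x → x=11. Stack: []
LOAD_FAST_LOAD_FAST x,b → push 11,38. Stack: [11, 38]
COMPARE_OP bool(!=) → 11 vs 38 = True. Stack: [True]
POP_JUMP_IF_FALSE → pop True; no jump. Stack: []
LOAD_FAST_LOAD_FAST b,b → push 38,38. Stack: [38, 38]
BINARY_OP | → 38 | 38 = 38. Stack: [38]
LOAD_FAST a → push 10. Stack: [38, 10]
LOAD_CONST → push 1. Stack: [38, 10, 1]
BINARY_OP * → 10 * 1 = 10. Stack: [38, 10]
BINARY_OP - → 38 - 10 = 28. Stack: [28]
STORE_FAST z → z=28. Stack: []
LOAD_FAST_LOAD_FAST b,a → push 38,10. Stack: [38, 10]
BINARY_OP * → 38 * 10 = 380. Stack: [380]
LOAD_CONST → push 3. Stack: [380, 3]
LOAD_FAST x → push 11. Stack: [380, 3, 11]
BINARY_OP * → 3 * 11 = 33. Stack: [380, 33]
BINARY_OP + → 380 + 33 = 413. Stack: [413]
STORE_FAST z → z=413. Stack: []
LOAD_FAST z → push 413. Stack: [413]
RETURN_VALUE → return 413.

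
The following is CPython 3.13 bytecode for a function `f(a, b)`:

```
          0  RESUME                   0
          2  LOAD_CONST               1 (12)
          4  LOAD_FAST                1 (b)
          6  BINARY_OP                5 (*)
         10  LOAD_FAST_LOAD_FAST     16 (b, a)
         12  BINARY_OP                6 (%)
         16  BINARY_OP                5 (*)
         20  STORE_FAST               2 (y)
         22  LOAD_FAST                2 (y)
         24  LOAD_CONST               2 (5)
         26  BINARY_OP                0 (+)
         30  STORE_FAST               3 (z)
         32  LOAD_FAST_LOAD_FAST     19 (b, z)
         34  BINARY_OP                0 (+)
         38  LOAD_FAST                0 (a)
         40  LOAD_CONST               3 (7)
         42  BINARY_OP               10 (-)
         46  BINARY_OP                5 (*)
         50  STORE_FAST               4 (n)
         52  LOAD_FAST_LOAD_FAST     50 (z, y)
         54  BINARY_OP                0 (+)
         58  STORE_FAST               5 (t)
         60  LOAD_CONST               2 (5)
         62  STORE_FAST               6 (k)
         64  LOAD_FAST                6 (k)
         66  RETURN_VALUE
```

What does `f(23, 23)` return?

5

LOAD_CONST → push 12. Stack: [12]
LOAD_FAST b → push 23. Stack: [12, 23]
BINARY_OP * → 12 * 23 = 276. Stack: [276]
LOAD_FAST_LOAD_FAST b,a → push 23,23. Stack: [276, 23, 23]
BINARY_OP % → 23 % 23 = 0. Stack: [276, 0]
BINARY_OP * → 276 * 0 = 0. Stack: [0]
STORE_FAST y → y=0. Stack: []
LOAD_FAST y → push 0. Stack: [0]
LOAD_CONST → push 5. Stack: [0, 5]
BINARY_OP + → 0 + 5 = 5. Stack: [5]
STORE_FAST z → z=5. Stack: []
LOAD_FAST_LOAD_FAST b,z → push 23,5. Stack: [23, 5]
BINARY_OP + → 23 + 5 = 28. Stack: [28]
LOAD_FAST a → push 23. Stack: [28, 23]
LOAD_CONST → push 7. Stack: [28, 23, 7]
BINARY_OP - → 23 - 7 = 16. Stack: [28, 16]
BINARY_OP * → 28 * 16 = 448. Stack: [448]
STORE_FAST n → n=448. Stack: []
LOAD_FAST_LOAD_FAST z,y → push 5,0. Stack: [5, 0]
BINARY_OP + → 5 + 0 = 5. Stack: [5]
STORE_FAST t → t=5. Stack: []
LOAD_CONST → push 5. Stack: [5]
STORE_FAST k → k=5. Stack: []
LOAD_FAST k → push 5. Stack: [5]
RETURN_VALUE → return 5.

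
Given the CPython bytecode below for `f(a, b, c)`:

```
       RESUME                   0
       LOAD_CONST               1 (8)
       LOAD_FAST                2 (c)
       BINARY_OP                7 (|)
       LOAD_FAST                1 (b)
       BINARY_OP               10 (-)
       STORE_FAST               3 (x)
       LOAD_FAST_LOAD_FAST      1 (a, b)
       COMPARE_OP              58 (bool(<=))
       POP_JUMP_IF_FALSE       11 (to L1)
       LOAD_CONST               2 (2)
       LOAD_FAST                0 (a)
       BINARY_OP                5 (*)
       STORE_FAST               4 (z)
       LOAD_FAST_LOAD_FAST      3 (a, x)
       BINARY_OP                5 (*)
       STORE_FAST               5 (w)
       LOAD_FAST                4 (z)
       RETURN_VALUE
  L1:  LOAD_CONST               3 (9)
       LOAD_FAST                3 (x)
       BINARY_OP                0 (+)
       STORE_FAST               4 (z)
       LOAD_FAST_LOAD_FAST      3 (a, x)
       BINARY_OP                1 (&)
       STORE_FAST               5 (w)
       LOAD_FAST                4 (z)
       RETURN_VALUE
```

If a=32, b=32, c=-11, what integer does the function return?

LOAD_CONST → push 8. Stack: [8]
LOAD_FAST c → push -11. Stack: [8, -11]
BINARY_OP | → 8 | -11 = -3. Stack: [-3]
LOAD_FAST b → push 32. Stack: [-3, 32]
BINARY_OP - → -3 - 32 = -35. Stack: [-35]
STORE_FAST x → x=-35. Stack: []
LOAD_FAST_LOAD_FAST a,b → push 32,32. Stack: [32, 32]
COMPARE_OP bool(<=) → 32 vs 32 = True. Stack: [True]
POP_JUMP_IF_FALSE → pop True; no jump. Stack: []
LOAD_CONST → push 2. Stack: [2]
LOAD_FAST a → push 32. Stack: [2, 32]
BINARY_OP * → 2 * 32 = 64. Stack: [64]
STORE_FAST z → z=64. Stack: []
LOAD_FAST_LOAD_FAST a,x → push 32,-35. Stack: [32, -35]
BINARY_OP * → 32 * -35 = -1120. Stack: [-1120]
STORE_FAST w → w=-1120. Stack: []
LOAD_FAST z → push 64. Stack: [64]
RETURN_VALUE → return 64.

64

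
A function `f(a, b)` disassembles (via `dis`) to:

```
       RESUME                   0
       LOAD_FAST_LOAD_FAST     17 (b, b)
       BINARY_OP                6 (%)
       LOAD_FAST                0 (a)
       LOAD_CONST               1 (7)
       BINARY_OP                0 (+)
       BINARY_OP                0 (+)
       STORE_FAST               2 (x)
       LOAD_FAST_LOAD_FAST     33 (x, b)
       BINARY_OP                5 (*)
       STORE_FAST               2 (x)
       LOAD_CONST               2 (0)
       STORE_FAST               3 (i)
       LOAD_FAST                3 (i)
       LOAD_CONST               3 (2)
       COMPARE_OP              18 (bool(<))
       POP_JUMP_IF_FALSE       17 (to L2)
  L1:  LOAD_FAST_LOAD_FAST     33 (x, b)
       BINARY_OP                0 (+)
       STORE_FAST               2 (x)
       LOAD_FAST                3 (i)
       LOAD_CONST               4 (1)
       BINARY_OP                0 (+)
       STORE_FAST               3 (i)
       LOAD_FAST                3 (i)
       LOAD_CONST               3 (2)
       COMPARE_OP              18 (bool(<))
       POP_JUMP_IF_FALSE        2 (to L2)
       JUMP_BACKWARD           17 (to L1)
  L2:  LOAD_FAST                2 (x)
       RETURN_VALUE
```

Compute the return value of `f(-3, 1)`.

6

LOAD_FAST_LOAD_FAST b,b → push 1,1. Stack: [1, 1]
BINARY_OP % → 1 % 1 = 0. Stack: [0]
LOAD_FAST a → push -3. Stack: [0, -3]
LOAD_CONST → push 7. Stack: [0, -3, 7]
BINARY_OP + → -3 + 7 = 4. Stack: [0, 4]
BINARY_OP + → 0 + 4 = 4. Stack: [4]
STORE_FAST x → x=4. Stack: []
LOAD_FAST_LOAD_FAST x,b → push 4,1. Stack: [4, 1]
BINARY_OP * → 4 * 1 = 4. Stack: [4]
STORE_FAST x → x=4. Stack: []
LOAD_CONST → push 0. Stack: [0]
STORE_FAST i → i=0. Stack: []
LOAD_FAST i → push 0. Stack: [0]
LOAD_CONST → push 2. Stack: [0, 2]
COMPARE_OP bool(<) → 0 vs 2 = True. Stack: [True]
POP_JUMP_IF_FALSE → pop True; no jump. Stack: []
LOAD_FAST_LOAD_FAST x,b → push 4,1. Stack: [4, 1]
BINARY_OP + → 4 + 1 = 5. Stack: [5]
STORE_FAST x → x=5. Stack: []
LOAD_FAST i → push 0. Stack: [0]
LOAD_CONST → push 1. Stack: [0, 1]
BINARY_OP + → 0 + 1 = 1. Stack: [1]
STORE_FAST i → i=1. Stack: []
LOAD_FAST i → push 1. Stack: [1]
LOAD_CONST → push 2. Stack: [1, 2]
COMPARE_OP bool(<) → 1 vs 2 = True. Stack: [True]
POP_JUMP_IF_FALSE → pop True; no jump. Stack: []
LOAD_FAST_LOAD_FAST x,b → push 5,1. Stack: [5, 1]
BINARY_OP + → 5 + 1 = 6. Stack: [6]
STORE_FAST x → x=6. Stack: []
LOAD_FAST i → push 1. Stack: [1]
LOAD_CONST → push 1. Stack: [1, 1]
BINARY_OP + → 1 + 1 = 2. Stack: [2]
STORE_FAST i → i=2. Stack: []
LOAD_FAST i → push 2. Stack: [2]
LOAD_CONST → push 2. Stack: [2, 2]
COMPARE_OP bool(<) → 2 vs 2 = False. Stack: [False]
POP_JUMP_IF_FALSE → pop False; jump. Stack: []
LOAD_FAST x → push 6. Stack: [6]
RETURN_VALUE → return 6.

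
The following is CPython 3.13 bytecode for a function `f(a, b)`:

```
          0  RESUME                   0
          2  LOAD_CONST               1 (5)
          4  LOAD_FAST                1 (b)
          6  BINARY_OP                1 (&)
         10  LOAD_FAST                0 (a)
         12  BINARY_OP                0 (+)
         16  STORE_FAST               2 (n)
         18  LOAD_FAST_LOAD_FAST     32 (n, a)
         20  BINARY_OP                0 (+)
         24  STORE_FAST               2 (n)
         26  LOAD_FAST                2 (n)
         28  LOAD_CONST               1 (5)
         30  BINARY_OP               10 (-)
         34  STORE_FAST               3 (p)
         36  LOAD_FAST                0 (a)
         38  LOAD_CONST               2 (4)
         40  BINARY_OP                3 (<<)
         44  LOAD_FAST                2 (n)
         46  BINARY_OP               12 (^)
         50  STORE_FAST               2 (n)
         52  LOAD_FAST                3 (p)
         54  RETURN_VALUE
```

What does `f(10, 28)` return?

19

LOAD_CONST → push 5. Stack: [5]
LOAD_FAST b → push 28. Stack: [5, 28]
BINARY_OP & → 5 & 28 = 4. Stack: [4]
LOAD_FAST a → push 10. Stack: [4, 10]
BINARY_OP + → 4 + 10 = 14. Stack: [14]
STORE_FAST n → n=14. Stack: []
LOAD_FAST_LOAD_FAST n,a → push 14,10. Stack: [14, 10]
BINARY_OP + → 14 + 10 = 24. Stack: [24]
STORE_FAST n → n=24. Stack: []
LOAD_FAST n → push 24. Stack: [24]
LOAD_CONST → push 5. Stack: [24, 5]
BINARY_OP - → 24 - 5 = 19. Stack: [19]
STORE_FAST p → p=19. Stack: []
LOAD_FAST a → push 10. Stack: [10]
LOAD_CONST → push 4. Stack: [10, 4]
BINARY_OP << → 10 << 4 = 160. Stack: [160]
LOAD_FAST n → push 24. Stack: [160, 24]
BINARY_OP ^ → 160 ^ 24 = 184. Stack: [184]
STORE_FAST n → n=184. Stack: []
LOAD_FAST p → push 19. Stack: [19]
RETURN_VALUE → return 19.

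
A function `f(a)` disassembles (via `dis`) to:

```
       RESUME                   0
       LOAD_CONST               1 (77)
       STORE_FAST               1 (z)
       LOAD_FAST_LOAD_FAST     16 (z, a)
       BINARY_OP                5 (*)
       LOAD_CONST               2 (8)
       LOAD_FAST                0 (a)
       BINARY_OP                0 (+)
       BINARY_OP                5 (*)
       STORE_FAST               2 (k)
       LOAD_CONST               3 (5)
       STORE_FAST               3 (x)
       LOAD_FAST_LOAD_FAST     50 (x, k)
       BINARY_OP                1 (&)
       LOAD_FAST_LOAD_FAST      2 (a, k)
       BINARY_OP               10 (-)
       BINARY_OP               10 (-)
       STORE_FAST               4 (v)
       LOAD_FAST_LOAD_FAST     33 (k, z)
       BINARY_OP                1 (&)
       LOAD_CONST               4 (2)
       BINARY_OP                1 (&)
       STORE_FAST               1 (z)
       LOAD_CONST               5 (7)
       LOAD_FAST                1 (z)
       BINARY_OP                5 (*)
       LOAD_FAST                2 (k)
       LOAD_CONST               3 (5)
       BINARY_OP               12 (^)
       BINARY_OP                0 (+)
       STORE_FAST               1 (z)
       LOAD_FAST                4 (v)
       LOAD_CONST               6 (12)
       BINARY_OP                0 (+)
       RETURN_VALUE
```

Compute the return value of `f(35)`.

115867

LOAD_CONST → push 77. Stack: [77]
STORE_FAST z → z=77. Stack: []
LOAD_FAST_LOAD_FAST z,a → push 77,35. Stack: [77, 35]
BINARY_OP * → 77 * 35 = 2695. Stack: [2695]
LOAD_CONST → push 8. Stack: [2695, 8]
LOAD_FAST a → push 35. Stack: [2695, 8, 35]
BINARY_OP + → 8 + 35 = 43. Stack: [2695, 43]
BINARY_OP * → 2695 * 43 = 115885. Stack: [115885]
STORE_FAST k → k=115885. Stack: []
LOAD_CONST → push 5. Stack: [5]
STORE_FAST x → x=5. Stack: []
LOAD_FAST_LOAD_FAST x,k → push 5,115885. Stack: [5, 115885]
BINARY_OP & → 5 & 115885 = 5. Stack: [5]
LOAD_FAST_LOAD_FAST a,k → push 35,115885. Stack: [5, 35, 115885]
BINARY_OP - → 35 - 115885 = -115850. Stack: [5, -115850]
BINARY_OP - → 5 - -115850 = 115855. Stack: [115855]
STORE_FAST v → v=115855. Stack: []
LOAD_FAST_LOAD_FAST k,z → push 115885,77. Stack: [115885, 77]
BINARY_OP & → 115885 & 77 = 13. Stack: [13]
LOAD_CONST → push 2. Stack: [13, 2]
BINARY_OP & → 13 & 2 = 0. Stack: [0]
STORE_FAST z → z=0. Stack: []
LOAD_CONST → push 7. Stack: [7]
LOAD_FAST z → push 0. Stack: [7, 0]
BINARY_OP * → 7 * 0 = 0. Stack: [0]
LOAD_FAST k → push 115885. Stack: [0, 115885]
LOAD_CONST → push 5. Stack: [0, 115885, 5]
BINARY_OP ^ → 115885 ^ 5 = 115880. Stack: [0, 115880]
BINARY_OP + → 0 + 115880 = 115880. Stack: [115880]
STORE_FAST z → z=115880. Stack: []
LOAD_FAST v → push 115855. Stack: [115855]
LOAD_CONST → push 12. Stack: [115855, 12]
BINARY_OP + → 115855 + 12 = 115867. Stack: [115867]
RETURN_VALUE → return 115867.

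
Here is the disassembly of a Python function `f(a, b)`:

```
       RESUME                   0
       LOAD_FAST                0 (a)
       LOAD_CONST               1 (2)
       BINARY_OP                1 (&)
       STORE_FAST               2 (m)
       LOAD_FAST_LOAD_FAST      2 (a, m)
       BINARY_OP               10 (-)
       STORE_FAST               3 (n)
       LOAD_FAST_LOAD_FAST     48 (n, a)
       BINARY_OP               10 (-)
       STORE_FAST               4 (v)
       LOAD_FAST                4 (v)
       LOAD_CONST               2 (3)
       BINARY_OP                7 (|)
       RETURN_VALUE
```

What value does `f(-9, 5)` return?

LOAD_FAST a → push -9. Stack: [-9]
LOAD_CONST → push 2. Stack: [-9, 2]
BINARY_OP & → -9 & 2 = 2. Stack: [2]
STORE_FAST m → m=2. Stack: []
LOAD_FAST_LOAD_FAST a,m → push -9,2. Stack: [-9, 2]
BINARY_OP - → -9 - 2 = -11. Stack: [-11]
STORE_FAST n → n=-11. Stack: []
LOAD_FAST_LOAD_FAST n,a → push -11,-9. Stack: [-11, -9]
BINARY_OP - → -11 - -9 = -2. Stack: [-2]
STORE_FAST v → v=-2. Stack: []
LOAD_FAST v → push -2. Stack: [-2]
LOAD_CONST → push 3. Stack: [-2, 3]
BINARY_OP | → -2 | 3 = -1. Stack: [-1]
RETURN_VALUE → return -1.

-1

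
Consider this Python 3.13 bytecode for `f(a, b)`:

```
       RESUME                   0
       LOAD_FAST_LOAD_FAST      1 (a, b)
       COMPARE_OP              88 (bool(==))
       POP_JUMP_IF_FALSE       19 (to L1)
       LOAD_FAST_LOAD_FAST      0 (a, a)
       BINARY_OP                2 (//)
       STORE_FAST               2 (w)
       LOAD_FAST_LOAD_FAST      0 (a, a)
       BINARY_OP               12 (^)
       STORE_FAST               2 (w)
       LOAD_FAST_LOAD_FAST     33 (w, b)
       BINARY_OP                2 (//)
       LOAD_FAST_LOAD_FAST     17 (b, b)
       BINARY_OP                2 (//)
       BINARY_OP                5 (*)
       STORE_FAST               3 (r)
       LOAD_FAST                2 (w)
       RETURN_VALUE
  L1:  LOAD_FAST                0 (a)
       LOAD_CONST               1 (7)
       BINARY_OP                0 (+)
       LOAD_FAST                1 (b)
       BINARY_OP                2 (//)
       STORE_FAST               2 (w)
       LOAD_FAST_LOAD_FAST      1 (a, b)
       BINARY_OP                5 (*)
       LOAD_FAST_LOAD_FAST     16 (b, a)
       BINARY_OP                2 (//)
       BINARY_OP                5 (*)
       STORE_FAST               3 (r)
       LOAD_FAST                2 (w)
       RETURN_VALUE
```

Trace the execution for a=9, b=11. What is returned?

1

LOAD_FAST_LOAD_FAST a,b → push 9,11. Stack: [9, 11]
COMPARE_OP bool(==) → 9 vs 11 = False. Stack: [False]
POP_JUMP_IF_FALSE → pop False; jump. Stack: []
LOAD_FAST a → push 9. Stack: [9]
LOAD_CONST → push 7. Stack: [9, 7]
BINARY_OP + → 9 + 7 = 16. Stack: [16]
LOAD_FAST b → push 11. Stack: [16, 11]
BINARY_OP // → 16 // 11 = 1. Stack: [1]
STORE_FAST w → w=1. Stack: []
LOAD_FAST_LOAD_FAST a,b → push 9,11. Stack: [9, 11]
BINARY_OP * → 9 * 11 = 99. Stack: [99]
LOAD_FAST_LOAD_FAST b,a → push 11,9. Stack: [99, 11, 9]
BINARY_OP // → 11 // 9 = 1. Stack: [99, 1]
BINARY_OP * → 99 * 1 = 99. Stack: [99]
STORE_FAST r → r=99. Stack: []
LOAD_FAST w → push 1. Stack: [1]
RETURN_VALUE → return 1.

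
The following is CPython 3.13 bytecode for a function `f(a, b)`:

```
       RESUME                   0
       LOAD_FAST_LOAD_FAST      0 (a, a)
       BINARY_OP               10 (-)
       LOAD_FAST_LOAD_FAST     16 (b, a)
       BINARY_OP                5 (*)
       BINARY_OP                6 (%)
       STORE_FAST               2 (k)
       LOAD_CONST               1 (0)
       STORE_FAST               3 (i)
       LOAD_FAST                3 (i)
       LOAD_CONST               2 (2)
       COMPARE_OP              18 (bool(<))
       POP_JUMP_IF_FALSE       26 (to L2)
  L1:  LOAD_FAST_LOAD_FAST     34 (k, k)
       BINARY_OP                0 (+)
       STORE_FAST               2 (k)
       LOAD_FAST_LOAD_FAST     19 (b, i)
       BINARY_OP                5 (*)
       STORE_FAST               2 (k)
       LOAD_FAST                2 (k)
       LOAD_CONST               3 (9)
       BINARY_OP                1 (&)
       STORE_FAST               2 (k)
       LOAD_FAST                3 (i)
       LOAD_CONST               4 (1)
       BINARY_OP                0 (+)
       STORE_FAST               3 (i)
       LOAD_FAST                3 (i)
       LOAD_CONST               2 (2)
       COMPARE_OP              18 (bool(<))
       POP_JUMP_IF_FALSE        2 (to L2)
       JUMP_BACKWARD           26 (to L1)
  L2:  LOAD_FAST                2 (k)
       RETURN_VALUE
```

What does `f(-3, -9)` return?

LOAD_FAST_LOAD_FAST a,a → push -3,-3. Stack: [-3, -3]
BINARY_OP - → -3 - -3 = 0. Stack: [0]
LOAD_FAST_LOAD_FAST b,a → push -9,-3. Stack: [0, -9, -3]
BINARY_OP * → -9 * -3 = 27. Stack: [0, 27]
BINARY_OP % → 0 % 27 = 0. Stack: [0]
STORE_FAST k → k=0. Stack: []
LOAD_CONST → push 0. Stack: [0]
STORE_FAST i → i=0. Stack: []
LOAD_FAST i → push 0. Stack: [0]
LOAD_CONST → push 2. Stack: [0, 2]
COMPARE_OP bool(<) → 0 vs 2 = True. Stack: [True]
POP_JUMP_IF_FALSE → pop True; no jump. Stack: []
LOAD_FAST_LOAD_FAST k,k → push 0,0. Stack: [0, 0]
BINARY_OP + → 0 + 0 = 0. Stack: [0]
STORE_FAST k → k=0. Stack: []
LOAD_FAST_LOAD_FAST b,i → push -9,0. Stack: [-9, 0]
BINARY_OP * → -9 * 0 = 0. Stack: [0]
STORE_FAST k → k=0. Stack: []
LOAD_FAST k → push 0. Stack: [0]
LOAD_CONST → push 9. Stack: [0, 9]
BINARY_OP & → 0 & 9 = 0. Stack: [0]
STORE_FAST k → k=0. Stack: []
LOAD_FAST i → push 0. Stack: [0]
LOAD_CONST → push 1. Stack: [0, 1]
BINARY_OP + → 0 + 1 = 1. Stack: [1]
STORE_FAST i → i=1. Stack: []
LOAD_FAST i → push 1. Stack: [1]
LOAD_CONST → push 2. Stack: [1, 2]
COMPARE_OP bool(<) → 1 vs 2 = True. Stack: [True]
POP_JUMP_IF_FALSE → pop True; no jump. Stack: []
LOAD_FAST_LOAD_FAST k,k → push 0,0. Stack: [0, 0]
BINARY_OP + → 0 + 0 = 0. Stack: [0]
STORE_FAST k → k=0. Stack: []
LOAD_FAST_LOAD_FAST b,i → push -9,1. Stack: [-9, 1]
BINARY_OP * → -9 * 1 = -9. Stack: [-9]
STORE_FAST k → k=-9. Stack: []
LOAD_FAST k → push -9. Stack: [-9]
LOAD_CONST → push 9. Stack: [-9, 9]
BINARY_OP & → -9 & 9 = 1. Stack: [1]
STORE_FAST k → k=1. Stack: []
LOAD_FAST i → push 1. Stack: [1]
LOAD_CONST → push 1. Stack: [1, 1]
BINARY_OP + → 1 + 1 = 2. Stack: [2]
STORE_FAST i → i=2. Stack: []
LOAD_FAST i → push 2. Stack: [2]
LOAD_CONST → push 2. Stack: [2, 2]
COMPARE_OP bool(<) → 2 vs 2 = False. Stack: [False]
POP_JUMP_IF_FALSE → pop False; jump. Stack: []
LOAD_FAST k → push 1. Stack: [1]
RETURN_VALUE → return 1.

1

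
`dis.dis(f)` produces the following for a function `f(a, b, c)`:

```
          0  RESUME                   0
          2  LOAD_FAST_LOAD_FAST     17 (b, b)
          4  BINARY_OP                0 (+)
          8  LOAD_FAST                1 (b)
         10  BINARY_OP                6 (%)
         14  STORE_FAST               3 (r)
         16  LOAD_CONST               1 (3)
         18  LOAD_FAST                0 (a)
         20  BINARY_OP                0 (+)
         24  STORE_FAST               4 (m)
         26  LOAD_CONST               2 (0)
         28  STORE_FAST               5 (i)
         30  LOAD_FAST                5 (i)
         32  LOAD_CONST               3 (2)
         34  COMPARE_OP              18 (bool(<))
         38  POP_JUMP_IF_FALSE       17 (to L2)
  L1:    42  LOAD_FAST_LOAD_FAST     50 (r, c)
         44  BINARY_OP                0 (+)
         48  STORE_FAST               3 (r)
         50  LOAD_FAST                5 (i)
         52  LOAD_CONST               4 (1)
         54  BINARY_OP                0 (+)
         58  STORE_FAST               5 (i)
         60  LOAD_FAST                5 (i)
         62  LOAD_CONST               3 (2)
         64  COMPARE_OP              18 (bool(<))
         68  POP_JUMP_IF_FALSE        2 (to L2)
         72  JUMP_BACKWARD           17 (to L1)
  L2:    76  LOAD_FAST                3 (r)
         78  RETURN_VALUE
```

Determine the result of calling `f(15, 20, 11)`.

22

LOAD_FAST_LOAD_FAST b,b → push 20,20. Stack: [20, 20]
BINARY_OP + → 20 + 20 = 40. Stack: [40]
LOAD_FAST b → push 20. Stack: [40, 20]
BINARY_OP % → 40 % 20 = 0. Stack: [0]
STORE_FAST r → r=0. Stack: []
LOAD_CONST → push 3. Stack: [3]
LOAD_FAST a → push 15. Stack: [3, 15]
BINARY_OP + → 3 + 15 = 18. Stack: [18]
STORE_FAST m → m=18. Stack: []
LOAD_CONST → push 0. Stack: [0]
STORE_FAST i → i=0. Stack: []
LOAD_FAST i → push 0. Stack: [0]
LOAD_CONST → push 2. Stack: [0, 2]
COMPARE_OP bool(<) → 0 vs 2 = True. Stack: [True]
POP_JUMP_IF_FALSE → pop True; no jump. Stack: []
LOAD_FAST_LOAD_FAST r,c → push 0,11. Stack: [0, 11]
BINARY_OP + → 0 + 11 = 11. Stack: [11]
STORE_FAST r → r=11. Stack: []
LOAD_FAST i → push 0. Stack: [0]
LOAD_CONST → push 1. Stack: [0, 1]
BINARY_OP + → 0 + 1 = 1. Stack: [1]
STORE_FAST i → i=1. Stack: []
LOAD_FAST i → push 1. Stack: [1]
LOAD_CONST → push 2. Stack: [1, 2]
COMPARE_OP bool(<) → 1 vs 2 = True. Stack: [True]
POP_JUMP_IF_FALSE → pop True; no jump. Stack: []
LOAD_FAST_LOAD_FAST r,c → push 11,11. Stack: [11, 11]
BINARY_OP + → 11 + 11 = 22. Stack: [22]
STORE_FAST r → r=22. Stack: []
LOAD_FAST i → push 1. Stack: [1]
LOAD_CONST → push 1. Stack: [1, 1]
BINARY_OP + → 1 + 1 = 2. Stack: [2]
STORE_FAST i → i=2. Stack: []
LOAD_FAST i → push 2. Stack: [2]
LOAD_CONST → push 2. Stack: [2, 2]
COMPARE_OP bool(<) → 2 vs 2 = False. Stack: [False]
POP_JUMP_IF_FALSE → pop False; jump. Stack: []
LOAD_FAST r → push 22. Stack: [22]
RETURN_VALUE → return 22.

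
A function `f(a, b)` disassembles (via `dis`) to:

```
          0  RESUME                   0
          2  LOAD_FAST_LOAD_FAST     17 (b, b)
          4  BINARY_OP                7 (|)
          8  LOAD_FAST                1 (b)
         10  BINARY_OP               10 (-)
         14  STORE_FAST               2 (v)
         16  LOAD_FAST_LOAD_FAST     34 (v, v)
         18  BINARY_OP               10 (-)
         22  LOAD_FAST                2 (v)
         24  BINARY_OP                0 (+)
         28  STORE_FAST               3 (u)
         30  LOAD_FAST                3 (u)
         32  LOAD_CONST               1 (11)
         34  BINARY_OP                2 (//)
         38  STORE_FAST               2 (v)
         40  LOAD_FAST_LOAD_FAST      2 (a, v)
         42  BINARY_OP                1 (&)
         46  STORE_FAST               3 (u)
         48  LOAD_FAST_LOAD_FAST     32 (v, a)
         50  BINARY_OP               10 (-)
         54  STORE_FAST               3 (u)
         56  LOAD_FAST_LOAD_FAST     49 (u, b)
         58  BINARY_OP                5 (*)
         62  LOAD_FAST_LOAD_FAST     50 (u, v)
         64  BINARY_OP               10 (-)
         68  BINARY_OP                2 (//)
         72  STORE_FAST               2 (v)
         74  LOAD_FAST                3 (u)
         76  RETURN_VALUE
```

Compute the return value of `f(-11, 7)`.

LOAD_FAST_LOAD_FAST b,b → push 7,7. Stack: [7, 7]
BINARY_OP | → 7 | 7 = 7. Stack: [7]
LOAD_FAST b → push 7. Stack: [7, 7]
BINARY_OP - → 7 - 7 = 0. Stack: [0]
STORE_FAST v → v=0. Stack: []
LOAD_FAST_LOAD_FAST v,v → push 0,0. Stack: [0, 0]
BINARY_OP - → 0 - 0 = 0. Stack: [0]
LOAD_FAST v → push 0. Stack: [0, 0]
BINARY_OP + → 0 + 0 = 0. Stack: [0]
STORE_FAST u → u=0. Stack: []
LOAD_FAST u → push 0. Stack: [0]
LOAD_CONST → push 11. Stack: [0, 11]
BINARY_OP // → 0 // 11 = 0. Stack: [0]
STORE_FAST v → v=0. Stack: []
LOAD_FAST_LOAD_FAST a,v → push -11,0. Stack: [-11, 0]
BINARY_OP & → -11 & 0 = 0. Stack: [0]
STORE_FAST u → u=0. Stack: []
LOAD_FAST_LOAD_FAST v,a → push 0,-11. Stack: [0, -11]
BINARY_OP - → 0 - -11 = 11. Stack: [11]
STORE_FAST u → u=11. Stack: []
LOAD_FAST_LOAD_FAST u,b → push 11,7. Stack: [11, 7]
BINARY_OP * → 11 * 7 = 77. Stack: [77]
LOAD_FAST_LOAD_FAST u,v → push 11,0. Stack: [77, 11, 0]
BINARY_OP - → 11 - 0 = 11. Stack: [77, 11]
BINARY_OP // → 77 // 11 = 7. Stack: [7]
STORE_FAST v → v=7. Stack: []
LOAD_FAST u → push 11. Stack: [11]
RETURN_VALUE → return 11.

11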